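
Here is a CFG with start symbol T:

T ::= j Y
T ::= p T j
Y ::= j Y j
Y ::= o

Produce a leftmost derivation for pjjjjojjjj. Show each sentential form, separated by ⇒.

T ⇒ pTj ⇒ pjYj ⇒ pjjYjj ⇒ pjjjYjjj ⇒ pjjjjYjjjj ⇒ pjjjjojjjj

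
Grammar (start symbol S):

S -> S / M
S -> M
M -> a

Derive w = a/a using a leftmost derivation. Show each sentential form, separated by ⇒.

S ⇒ S/M ⇒ M/M ⇒ a/M ⇒ a/a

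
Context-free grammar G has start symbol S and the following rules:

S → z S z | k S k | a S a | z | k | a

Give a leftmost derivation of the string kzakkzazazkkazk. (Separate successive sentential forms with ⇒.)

S ⇒ kSk   [S → k S k]
kSk ⇒ kzSzk   [S → z S z]
kzSzk ⇒ kzaSazk   [S → a S a]
kzaSazk ⇒ kzakSkazk   [S → k S k]
kzakSkazk ⇒ kzakkSkkazk   [S → k S k]
kzakkSkkazk ⇒ kzakkzSzkkazk   [S → z S z]
kzakkzSzkkazk ⇒ kzakkzaSazkkazk   [S → a S a]
kzakkzaSazkkazk ⇒ kzakkzazazkkazk   [S → z]

S ⇒ kSk ⇒ kzSzk ⇒ kzaSazk ⇒ kzakSkazk ⇒ kzakkSkkazk ⇒ kzakkzSzkkazk ⇒ kzakkzaSazkkazk ⇒ kzakkzazazkkazk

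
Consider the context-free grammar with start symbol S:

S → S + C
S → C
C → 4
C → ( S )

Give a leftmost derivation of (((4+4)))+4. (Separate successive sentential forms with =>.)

S => S+C => C+C => (S)+C => (C)+C => ((S))+C => ((C))+C => (((S)))+C => (((S+C)))+C => (((C+C)))+C => (((4+C)))+C => (((4+4)))+C => (((4+4)))+4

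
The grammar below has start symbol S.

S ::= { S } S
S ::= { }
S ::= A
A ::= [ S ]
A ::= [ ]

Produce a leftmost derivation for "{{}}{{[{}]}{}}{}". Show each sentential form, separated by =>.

S=>{S}S=>{{}}S=>{{}}{S}S=>{{}}{{S}S}S=>{{}}{{A}S}S=>{{}}{{[S]}S}S=>{{}}{{[{}]}S}S=>{{}}{{[{}]}{}}S=>{{}}{{[{}]}{}}{}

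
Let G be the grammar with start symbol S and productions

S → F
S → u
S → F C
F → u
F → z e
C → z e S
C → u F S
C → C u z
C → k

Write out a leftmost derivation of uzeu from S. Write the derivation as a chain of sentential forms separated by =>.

S => FC => uC => uzeS => uzeF => uzeu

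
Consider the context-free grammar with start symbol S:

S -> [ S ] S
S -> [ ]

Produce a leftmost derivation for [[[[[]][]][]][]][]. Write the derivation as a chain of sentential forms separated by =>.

S => [S]S   [S -> [ S ] S]
[S]S => [[S]S]S   [S -> [ S ] S]
[[S]S]S => [[[S]S]S]S   [S -> [ S ] S]
[[[S]S]S]S => [[[[S]S]S]S]S   [S -> [ S ] S]
[[[[S]S]S]S]S => [[[[[]]S]S]S]S   [S -> [ ]]
[[[[[]]S]S]S]S => [[[[[]][]]S]S]S   [S -> [ ]]
[[[[[]][]]S]S]S => [[[[[]][]][]]S]S   [S -> [ ]]
[[[[[]][]][]]S]S => [[[[[]][]][]][]]S   [S -> [ ]]
[[[[[]][]][]][]]S => [[[[[]][]][]][]][]   [S -> [ ]]

S => [S]S => [[S]S]S => [[[S]S]S]S => [[[[S]S]S]S]S => [[[[[]]S]S]S]S => [[[[[]][]]S]S]S => [[[[[]][]][]]S]S => [[[[[]][]][]][]]S => [[[[[]][]][]][]][]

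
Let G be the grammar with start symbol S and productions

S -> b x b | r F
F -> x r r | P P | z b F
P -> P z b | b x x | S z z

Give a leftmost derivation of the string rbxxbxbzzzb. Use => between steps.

S => rF   [S -> r F]
rF => rPP   [F -> P P]
rPP => rbxxP   [P -> b x x]
rbxxP => rbxxPzb   [P -> P z b]
rbxxPzb => rbxxSzzzb   [P -> S z z]
rbxxSzzzb => rbxxbxbzzzb   [S -> b x b]

S=>rF=>rPP=>rbxxP=>rbxxPzb=>rbxxSzzzb=>rbxxbxbzzzb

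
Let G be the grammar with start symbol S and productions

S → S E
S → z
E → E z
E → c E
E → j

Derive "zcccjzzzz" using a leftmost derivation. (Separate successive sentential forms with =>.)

S=>SE=>zE=>zcE=>zcEz=>zcEzz=>zcEzzz=>zcEzzzz=>zccEzzzz=>zcccEzzzz=>zcccjzzzz

S => SE   [S → S E]
SE => zE   [S → z]
zE => zcE   [E → c E]
zcE => zcEz   [E → E z]
zcEz => zcEzz   [E → E z]
zcEzz => zcEzzz   [E → E z]
zcEzzz => zcEzzzz   [E → E z]
zcEzzzz => zccEzzzz   [E → c E]
zccEzzzz => zcccEzzzz   [E → c E]
zcccEzzzz => zcccjzzzz   [E → j]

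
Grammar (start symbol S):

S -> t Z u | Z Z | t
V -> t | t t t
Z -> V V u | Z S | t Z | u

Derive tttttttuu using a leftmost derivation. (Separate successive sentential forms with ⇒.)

S ⇒ tZu ⇒ tVVuu ⇒ ttttVuu ⇒ tttttttuu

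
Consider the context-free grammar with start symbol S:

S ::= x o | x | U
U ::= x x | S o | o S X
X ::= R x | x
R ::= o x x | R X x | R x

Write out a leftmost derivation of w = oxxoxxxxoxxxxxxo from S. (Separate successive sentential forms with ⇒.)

S ⇒ U   [S ::= U]
U ⇒ So   [U ::= S o]
So ⇒ Uo   [S ::= U]
Uo ⇒ oSXo   [U ::= o S X]
oSXo ⇒ oUXo   [S ::= U]
oUXo ⇒ oxxXo   [U ::= x x]
oxxXo ⇒ oxxRxo   [X ::= R x]
oxxRxo ⇒ oxxRXxxo   [R ::= R X x]
oxxRXxxo ⇒ oxxRxXxxo   [R ::= R x]
oxxRxXxxo ⇒ oxxRxxXxxo   [R ::= R x]
oxxRxxXxxo ⇒ oxxoxxxxXxxo   [R ::= o x x]
oxxoxxxxXxxo ⇒ oxxoxxxxRxxxo   [X ::= R x]
oxxoxxxxRxxxo ⇒ oxxoxxxxRxxxxo   [R ::= R x]
oxxoxxxxRxxxxo ⇒ oxxoxxxxoxxxxxxo   [R ::= o x x]

S⇒U⇒So⇒Uo⇒oSXo⇒oUXo⇒oxxXo⇒oxxRxo⇒oxxRXxxo⇒oxxRxXxxo⇒oxxRxxXxxo⇒oxxoxxxxXxxo⇒oxxoxxxxRxxxo⇒oxxoxxxxRxxxxo⇒oxxoxxxxoxxxxxxo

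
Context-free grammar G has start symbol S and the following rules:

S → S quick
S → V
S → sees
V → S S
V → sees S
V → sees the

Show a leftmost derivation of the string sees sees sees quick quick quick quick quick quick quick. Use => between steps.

S => S quick => V quick => sees S quick => sees S quick quick => sees S quick quick quick => sees S quick quick quick quick => sees S quick quick quick quick quick => sees S quick quick quick quick quick quick => sees S quick quick quick quick quick quick quick => sees V quick quick quick quick quick quick quick => sees sees S quick quick quick quick quick quick quick => sees sees sees quick quick quick quick quick quick quick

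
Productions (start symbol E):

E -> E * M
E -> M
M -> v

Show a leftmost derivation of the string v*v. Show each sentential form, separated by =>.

E => E*M   [E -> E * M]
E*M => M*M   [E -> M]
M*M => v*M   [M -> v]
v*M => v*v   [M -> v]

E=>E*M=>M*M=>v*M=>v*v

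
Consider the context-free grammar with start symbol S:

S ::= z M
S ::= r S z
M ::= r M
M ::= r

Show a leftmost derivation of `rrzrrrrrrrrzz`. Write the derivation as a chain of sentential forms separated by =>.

S => rSz => rrSzz => rrzMzz => rrzrMzz => rrzrrMzz => rrzrrrMzz => rrzrrrrMzz => rrzrrrrrMzz => rrzrrrrrrMzz => rrzrrrrrrrMzz => rrzrrrrrrrrzz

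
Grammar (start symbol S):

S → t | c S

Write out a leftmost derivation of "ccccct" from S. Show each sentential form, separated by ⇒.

S ⇒ cS ⇒ ccS ⇒ cccS ⇒ ccccS ⇒ cccccS ⇒ ccccct

S ⇒ cS   [S → c S]
cS ⇒ ccS   [S → c S]
ccS ⇒ cccS   [S → c S]
cccS ⇒ ccccS   [S → c S]
ccccS ⇒ cccccS   [S → c S]
cccccS ⇒ ccccct   [S → t]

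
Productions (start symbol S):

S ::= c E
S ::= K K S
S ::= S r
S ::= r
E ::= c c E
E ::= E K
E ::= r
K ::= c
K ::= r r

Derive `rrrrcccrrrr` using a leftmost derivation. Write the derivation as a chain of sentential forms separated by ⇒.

S ⇒ Sr   [S ::= S r]
Sr ⇒ KKSr   [S ::= K K S]
KKSr ⇒ rrKSr   [K ::= r r]
rrKSr ⇒ rrrrSr   [K ::= r r]
rrrrSr ⇒ rrrrKKSr   [S ::= K K S]
rrrrKKSr ⇒ rrrrcKSr   [K ::= c]
rrrrcKSr ⇒ rrrrccSr   [K ::= c]
rrrrccSr ⇒ rrrrccKKSr   [S ::= K K S]
rrrrccKKSr ⇒ rrrrcccKSr   [K ::= c]
rrrrcccKSr ⇒ rrrrcccrrSr   [K ::= r r]
rrrrcccrrSr ⇒ rrrrcccrrrr   [S ::= r]

S ⇒ Sr ⇒ KKSr ⇒ rrKSr ⇒ rrrrSr ⇒ rrrrKKSr ⇒ rrrrcKSr ⇒ rrrrccSr ⇒ rrrrccKKSr ⇒ rrrrcccKSr ⇒ rrrrcccrrSr ⇒ rrrrcccrrrr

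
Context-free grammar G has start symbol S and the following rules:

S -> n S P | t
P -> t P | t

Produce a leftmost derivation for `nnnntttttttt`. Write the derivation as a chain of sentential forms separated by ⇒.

S⇒nSP⇒nnSPP⇒nnnSPPP⇒nnnnSPPPP⇒nnnntPPPP⇒nnnnttPPPP⇒nnnntttPPPP⇒nnnnttttPPPP⇒nnnntttttPPP⇒nnnnttttttPP⇒nnnntttttttP⇒nnnntttttttt

S ⇒ nSP   [S -> n S P]
nSP ⇒ nnSPP   [S -> n S P]
nnSPP ⇒ nnnSPPP   [S -> n S P]
nnnSPPP ⇒ nnnnSPPPP   [S -> n S P]
nnnnSPPPP ⇒ nnnntPPPP   [S -> t]
nnnntPPPP ⇒ nnnnttPPPP   [P -> t P]
nnnnttPPPP ⇒ nnnntttPPPP   [P -> t P]
nnnntttPPPP ⇒ nnnnttttPPPP   [P -> t P]
nnnnttttPPPP ⇒ nnnntttttPPP   [P -> t]
nnnntttttPPP ⇒ nnnnttttttPP   [P -> t]
nnnnttttttPP ⇒ nnnntttttttP   [P -> t]
nnnntttttttP ⇒ nnnntttttttt   [P -> t]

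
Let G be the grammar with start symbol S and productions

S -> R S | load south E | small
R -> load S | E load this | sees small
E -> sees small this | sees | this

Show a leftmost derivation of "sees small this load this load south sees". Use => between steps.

S => R S   [S -> R S]
R S => E load this S   [R -> E load this]
E load this S => sees small this load this S   [E -> sees small this]
sees small this load this S => sees small this load this load south E   [S -> load south E]
sees small this load this load south E => sees small this load this load south sees   [E -> sees]

S => R S => E load this S => sees small this load this S => sees small this load this load south E => sees small this load this load south sees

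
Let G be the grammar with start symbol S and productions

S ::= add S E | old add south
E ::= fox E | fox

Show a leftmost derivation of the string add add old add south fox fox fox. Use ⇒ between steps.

S ⇒ add S E   [S ::= add S E]
add S E ⇒ add add S E E   [S ::= add S E]
add add S E E ⇒ add add old add south E E   [S ::= old add south]
add add old add south E E ⇒ add add old add south fox E E   [E ::= fox E]
add add old add south fox E E ⇒ add add old add south fox fox E   [E ::= fox]
add add old add south fox fox E ⇒ add add old add south fox fox fox   [E ::= fox]

S ⇒ add S E ⇒ add add S E E ⇒ add add old add south E E ⇒ add add old add south fox E E ⇒ add add old add south fox fox E ⇒ add add old add south fox fox fox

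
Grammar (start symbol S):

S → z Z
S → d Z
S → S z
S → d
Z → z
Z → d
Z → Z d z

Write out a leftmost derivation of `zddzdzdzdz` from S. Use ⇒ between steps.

S ⇒ zZ   [S → z Z]
zZ ⇒ zZdz   [Z → Z d z]
zZdz ⇒ zZdzdz   [Z → Z d z]
zZdzdz ⇒ zZdzdzdz   [Z → Z d z]
zZdzdzdz ⇒ zZdzdzdzdz   [Z → Z d z]
zZdzdzdzdz ⇒ zddzdzdzdz   [Z → d]

S ⇒ zZ ⇒ zZdz ⇒ zZdzdz ⇒ zZdzdzdz ⇒ zZdzdzdzdz ⇒ zddzdzdzdz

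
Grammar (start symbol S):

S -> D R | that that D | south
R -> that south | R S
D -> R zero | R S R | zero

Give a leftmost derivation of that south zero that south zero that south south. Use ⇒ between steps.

S ⇒ D R   [S -> D R]
D R ⇒ R zero R   [D -> R zero]
R zero R ⇒ that south zero R   [R -> that south]
that south zero R ⇒ that south zero R S   [R -> R S]
that south zero R S ⇒ that south zero that south S   [R -> that south]
that south zero that south S ⇒ that south zero that south D R   [S -> D R]
that south zero that south D R ⇒ that south zero that south zero R   [D -> zero]
that south zero that south zero R ⇒ that south zero that south zero R S   [R -> R S]
that south zero that south zero R S ⇒ that south zero that south zero that south S   [R -> that south]
that south zero that south zero that south S ⇒ that south zero that south zero that south south   [S -> south]

S ⇒ D R ⇒ R zero R ⇒ that south zero R ⇒ that south zero R S ⇒ that south zero that south S ⇒ that south zero that south D R ⇒ that south zero that south zero R ⇒ that south zero that south zero R S ⇒ that south zero that south zero that south S ⇒ that south zero that south zero that south south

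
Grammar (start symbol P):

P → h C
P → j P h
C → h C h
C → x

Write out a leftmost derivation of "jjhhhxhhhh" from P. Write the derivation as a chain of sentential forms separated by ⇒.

P ⇒ jPh   [P → j P h]
jPh ⇒ jjPhh   [P → j P h]
jjPhh ⇒ jjhChh   [P → h C]
jjhChh ⇒ jjhhChhh   [C → h C h]
jjhhChhh ⇒ jjhhhChhhh   [C → h C h]
jjhhhChhhh ⇒ jjhhhxhhhh   [C → x]

P⇒jPh⇒jjPhh⇒jjhChh⇒jjhhChhh⇒jjhhhChhhh⇒jjhhhxhhhh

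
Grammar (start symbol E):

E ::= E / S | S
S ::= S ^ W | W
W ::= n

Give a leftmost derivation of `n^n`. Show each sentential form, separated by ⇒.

E ⇒ S   [E ::= S]
S ⇒ S^W   [S ::= S ^ W]
S^W ⇒ W^W   [S ::= W]
W^W ⇒ n^W   [W ::= n]
n^W ⇒ n^n   [W ::= n]

E⇒S⇒S^W⇒W^W⇒n^W⇒n^n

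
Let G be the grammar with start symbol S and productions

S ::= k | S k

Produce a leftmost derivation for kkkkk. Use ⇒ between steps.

S ⇒ Sk   [S ::= S k]
Sk ⇒ Skk   [S ::= S k]
Skk ⇒ Skkk   [S ::= S k]
Skkk ⇒ Skkkk   [S ::= S k]
Skkkk ⇒ kkkkk   [S ::= k]

S ⇒ Sk ⇒ Skk ⇒ Skkk ⇒ Skkkk ⇒ kkkkk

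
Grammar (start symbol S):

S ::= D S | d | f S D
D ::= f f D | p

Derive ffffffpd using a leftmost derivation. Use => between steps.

S => DS => ffDS => ffffDS => ffffffDS => ffffffpS => ffffffpd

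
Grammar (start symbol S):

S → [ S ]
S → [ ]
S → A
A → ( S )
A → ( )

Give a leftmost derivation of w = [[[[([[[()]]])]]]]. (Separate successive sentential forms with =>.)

S => [S] => [[S]] => [[[S]]] => [[[[S]]]] => [[[[A]]]] => [[[[(S)]]]] => [[[[([S])]]]] => [[[[([[S]])]]]] => [[[[([[[S]]])]]]] => [[[[([[[A]]])]]]] => [[[[([[[()]]])]]]]

S => [S]   [S → [ S ]]
[S] => [[S]]   [S → [ S ]]
[[S]] => [[[S]]]   [S → [ S ]]
[[[S]]] => [[[[S]]]]   [S → [ S ]]
[[[[S]]]] => [[[[A]]]]   [S → A]
[[[[A]]]] => [[[[(S)]]]]   [A → ( S )]
[[[[(S)]]]] => [[[[([S])]]]]   [S → [ S ]]
[[[[([S])]]]] => [[[[([[S]])]]]]   [S → [ S ]]
[[[[([[S]])]]]] => [[[[([[[S]]])]]]]   [S → [ S ]]
[[[[([[[S]]])]]]] => [[[[([[[A]]])]]]]   [S → A]
[[[[([[[A]]])]]]] => [[[[([[[()]]])]]]]   [A → ( )]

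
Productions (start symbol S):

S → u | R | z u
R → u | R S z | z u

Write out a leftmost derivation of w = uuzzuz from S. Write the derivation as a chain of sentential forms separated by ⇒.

S ⇒ R ⇒ RSz ⇒ RSzSz ⇒ uSzSz ⇒ uuzSz ⇒ uuzzuz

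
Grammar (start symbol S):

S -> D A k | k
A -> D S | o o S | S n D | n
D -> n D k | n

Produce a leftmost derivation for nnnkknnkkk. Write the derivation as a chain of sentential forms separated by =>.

S => DAk => nDkAk => nnDkkAk => nnnkkAk => nnnkkDSk => nnnkknDkSk => nnnkknnkSk => nnnkknnkkk

S => DAk   [S -> D A k]
DAk => nDkAk   [D -> n D k]
nDkAk => nnDkkAk   [D -> n D k]
nnDkkAk => nnnkkAk   [D -> n]
nnnkkAk => nnnkkDSk   [A -> D S]
nnnkkDSk => nnnkknDkSk   [D -> n D k]
nnnkknDkSk => nnnkknnkSk   [D -> n]
nnnkknnkSk => nnnkknnkkk   [S -> k]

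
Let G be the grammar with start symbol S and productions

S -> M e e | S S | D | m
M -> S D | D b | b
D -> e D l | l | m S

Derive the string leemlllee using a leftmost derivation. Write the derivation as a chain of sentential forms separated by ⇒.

S ⇒ Mee   [S -> M e e]
Mee ⇒ SDee   [M -> S D]
SDee ⇒ DDee   [S -> D]
DDee ⇒ lDee   [D -> l]
lDee ⇒ leDlee   [D -> e D l]
leDlee ⇒ leeDllee   [D -> e D l]
leeDllee ⇒ leemSllee   [D -> m S]
leemSllee ⇒ leemDllee   [S -> D]
leemDllee ⇒ leemlllee   [D -> l]

S⇒Mee⇒SDee⇒DDee⇒lDee⇒leDlee⇒leeDllee⇒leemSllee⇒leemDllee⇒leemlllee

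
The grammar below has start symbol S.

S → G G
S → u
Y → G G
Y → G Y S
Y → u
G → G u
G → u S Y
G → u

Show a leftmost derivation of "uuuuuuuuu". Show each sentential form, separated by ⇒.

S ⇒ GG   [S → G G]
GG ⇒ GuG   [G → G u]
GuG ⇒ GuuG   [G → G u]
GuuG ⇒ GuuuG   [G → G u]
GuuuG ⇒ uuuuG   [G → u]
uuuuG ⇒ uuuuuSY   [G → u S Y]
uuuuuSY ⇒ uuuuuGGY   [S → G G]
uuuuuGGY ⇒ uuuuuuGY   [G → u]
uuuuuuGY ⇒ uuuuuuuY   [G → u]
uuuuuuuY ⇒ uuuuuuuGG   [Y → G G]
uuuuuuuGG ⇒ uuuuuuuuG   [G → u]
uuuuuuuuG ⇒ uuuuuuuuu   [G → u]

S⇒GG⇒GuG⇒GuuG⇒GuuuG⇒uuuuG⇒uuuuuSY⇒uuuuuGGY⇒uuuuuuGY⇒uuuuuuuY⇒uuuuuuuGG⇒uuuuuuuuG⇒uuuuuuuuu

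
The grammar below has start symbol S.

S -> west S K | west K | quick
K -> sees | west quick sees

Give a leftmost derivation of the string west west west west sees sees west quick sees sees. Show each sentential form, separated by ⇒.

S ⇒ west S K ⇒ west west S K K ⇒ west west west S K K K ⇒ west west west west K K K K ⇒ west west west west sees K K K ⇒ west west west west sees sees K K ⇒ west west west west sees sees west quick sees K ⇒ west west west west sees sees west quick sees sees

S ⇒ west S K   [S -> west S K]
west S K ⇒ west west S K K   [S -> west S K]
west west S K K ⇒ west west west S K K K   [S -> west S K]
west west west S K K K ⇒ west west west west K K K K   [S -> west K]
west west west west K K K K ⇒ west west west west sees K K K   [K -> sees]
west west west west sees K K K ⇒ west west west west sees sees K K   [K -> sees]
west west west west sees sees K K ⇒ west west west west sees sees west quick sees K   [K -> west quick sees]
west west west west sees sees west quick sees K ⇒ west west west west sees sees west quick sees sees   [K -> sees]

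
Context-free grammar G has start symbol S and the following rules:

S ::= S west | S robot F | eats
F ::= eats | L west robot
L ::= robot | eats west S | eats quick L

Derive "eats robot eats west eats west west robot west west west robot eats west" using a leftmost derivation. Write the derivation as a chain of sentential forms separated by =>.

S => S west => S robot F west => S west robot F west => S west west robot F west => S west west west robot F west => S robot F west west west robot F west => eats robot F west west west robot F west => eats robot L west robot west west west robot F west => eats robot eats west S west robot west west west robot F west => eats robot eats west S west west robot west west west robot F west => eats robot eats west eats west west robot west west west robot F west => eats robot eats west eats west west robot west west west robot eats west

S => S west   [S ::= S west]
S west => S robot F west   [S ::= S robot F]
S robot F west => S west robot F west   [S ::= S west]
S west robot F west => S west west robot F west   [S ::= S west]
S west west robot F west => S west west west robot F west   [S ::= S west]
S west west west robot F west => S robot F west west west robot F west   [S ::= S robot F]
S robot F west west west robot F west => eats robot F west west west robot F west   [S ::= eats]
eats robot F west west west robot F west => eats robot L west robot west west west robot F west   [F ::= L west robot]
eats robot L west robot west west west robot F west => eats robot eats west S west robot west west west robot F west   [L ::= eats west S]
eats robot eats west S west robot west west west robot F west => eats robot eats west S west west robot west west west robot F west   [S ::= S west]
eats robot eats west S west west robot west west west robot F west => eats robot eats west eats west west robot west west west robot F west   [S ::= eats]
eats robot eats west eats west west robot west west west robot F west => eats robot eats west eats west west robot west west west robot eats west   [F ::= eats]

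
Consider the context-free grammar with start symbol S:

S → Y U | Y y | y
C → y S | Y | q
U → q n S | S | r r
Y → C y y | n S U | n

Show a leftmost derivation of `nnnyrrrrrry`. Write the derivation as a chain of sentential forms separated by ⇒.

S ⇒ Yy   [S → Y y]
Yy ⇒ nSUy   [Y → n S U]
nSUy ⇒ nYUUy   [S → Y U]
nYUUy ⇒ nnSUUUy   [Y → n S U]
nnSUUUy ⇒ nnYyUUUy   [S → Y y]
nnYyUUUy ⇒ nnnyUUUy   [Y → n]
nnnyUUUy ⇒ nnnyrrUUy   [U → r r]
nnnyrrUUy ⇒ nnnyrrrrUy   [U → r r]
nnnyrrrrUy ⇒ nnnyrrrrrry   [U → r r]

S ⇒ Yy ⇒ nSUy ⇒ nYUUy ⇒ nnSUUUy ⇒ nnYyUUUy ⇒ nnnyUUUy ⇒ nnnyrrUUy ⇒ nnnyrrrrUy ⇒ nnnyrrrrrry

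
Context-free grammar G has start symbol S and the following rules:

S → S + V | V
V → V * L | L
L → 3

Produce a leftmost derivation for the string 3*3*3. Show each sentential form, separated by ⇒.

S ⇒ V ⇒ V*L ⇒ V*L*L ⇒ L*L*L ⇒ 3*L*L ⇒ 3*3*L ⇒ 3*3*3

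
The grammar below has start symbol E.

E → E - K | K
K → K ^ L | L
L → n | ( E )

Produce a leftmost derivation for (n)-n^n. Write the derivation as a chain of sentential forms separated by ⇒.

E ⇒ E-K ⇒ K-K ⇒ L-K ⇒ (E)-K ⇒ (K)-K ⇒ (L)-K ⇒ (n)-K ⇒ (n)-K^L ⇒ (n)-L^L ⇒ (n)-n^L ⇒ (n)-n^n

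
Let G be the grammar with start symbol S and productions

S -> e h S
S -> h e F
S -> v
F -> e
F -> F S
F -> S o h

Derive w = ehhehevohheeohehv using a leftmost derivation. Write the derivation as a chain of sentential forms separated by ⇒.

S ⇒ ehS ⇒ ehheF ⇒ ehheFS ⇒ ehheSohS ⇒ ehheheFohS ⇒ ehheheFSohS ⇒ ehheheSohSohS ⇒ ehhehevohSohS ⇒ ehhehevohheFohS ⇒ ehhehevohheeohS ⇒ ehhehevohheeohehS ⇒ ehhehevohheeohehv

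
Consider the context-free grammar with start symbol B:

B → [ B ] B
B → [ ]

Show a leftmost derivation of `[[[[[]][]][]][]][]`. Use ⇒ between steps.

B⇒[B]B⇒[[B]B]B⇒[[[B]B]B]B⇒[[[[B]B]B]B]B⇒[[[[[]]B]B]B]B⇒[[[[[]][]]B]B]B⇒[[[[[]][]][]]B]B⇒[[[[[]][]][]][]]B⇒[[[[[]][]][]][]][]

B ⇒ [B]B   [B → [ B ] B]
[B]B ⇒ [[B]B]B   [B → [ B ] B]
[[B]B]B ⇒ [[[B]B]B]B   [B → [ B ] B]
[[[B]B]B]B ⇒ [[[[B]B]B]B]B   [B → [ B ] B]
[[[[B]B]B]B]B ⇒ [[[[[]]B]B]B]B   [B → [ ]]
[[[[[]]B]B]B]B ⇒ [[[[[]][]]B]B]B   [B → [ ]]
[[[[[]][]]B]B]B ⇒ [[[[[]][]][]]B]B   [B → [ ]]
[[[[[]][]][]]B]B ⇒ [[[[[]][]][]][]]B   [B → [ ]]
[[[[[]][]][]][]]B ⇒ [[[[[]][]][]][]][]   [B → [ ]]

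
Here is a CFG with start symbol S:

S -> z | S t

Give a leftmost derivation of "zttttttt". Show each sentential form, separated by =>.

S => St => Stt => Sttt => Stttt => Sttttt => Stttttt => Sttttttt => zttttttt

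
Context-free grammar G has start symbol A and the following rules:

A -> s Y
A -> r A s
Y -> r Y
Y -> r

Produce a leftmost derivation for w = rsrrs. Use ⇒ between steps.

A ⇒ rAs ⇒ rsYs ⇒ rsrYs ⇒ rsrrs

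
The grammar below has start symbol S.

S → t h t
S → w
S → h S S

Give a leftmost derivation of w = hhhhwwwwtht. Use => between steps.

S => hSS   [S → h S S]
hSS => hhSSS   [S → h S S]
hhSSS => hhhSSSS   [S → h S S]
hhhSSSS => hhhhSSSSS   [S → h S S]
hhhhSSSSS => hhhhwSSSS   [S → w]
hhhhwSSSS => hhhhwwSSS   [S → w]
hhhhwwSSS => hhhhwwwSS   [S → w]
hhhhwwwSS => hhhhwwwwS   [S → w]
hhhhwwwwS => hhhhwwwwtht   [S → t h t]

S=>hSS=>hhSSS=>hhhSSSS=>hhhhSSSSS=>hhhhwSSSS=>hhhhwwSSS=>hhhhwwwSS=>hhhhwwwwS=>hhhhwwwwtht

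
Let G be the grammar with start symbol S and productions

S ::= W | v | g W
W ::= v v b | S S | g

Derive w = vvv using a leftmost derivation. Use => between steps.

S => W => SS => WS => SSS => vSS => vvS => vvv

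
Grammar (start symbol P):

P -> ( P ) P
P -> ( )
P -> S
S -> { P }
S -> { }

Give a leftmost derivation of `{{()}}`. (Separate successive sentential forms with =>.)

P=>S=>{P}=>{S}=>{{P}}=>{{()}}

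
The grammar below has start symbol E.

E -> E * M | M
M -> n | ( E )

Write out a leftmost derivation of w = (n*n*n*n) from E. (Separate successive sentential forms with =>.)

E => M => (E) => (E*M) => (E*M*M) => (E*M*M*M) => (M*M*M*M) => (n*M*M*M) => (n*n*M*M) => (n*n*n*M) => (n*n*n*n)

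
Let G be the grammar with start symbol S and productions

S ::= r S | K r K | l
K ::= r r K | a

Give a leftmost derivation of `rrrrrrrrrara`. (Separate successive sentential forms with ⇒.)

S ⇒ rS ⇒ rKrK ⇒ rrrKrK ⇒ rrrrrKrK ⇒ rrrrrrrKrK ⇒ rrrrrrrrrKrK ⇒ rrrrrrrrrarK ⇒ rrrrrrrrrara

S ⇒ rS   [S ::= r S]
rS ⇒ rKrK   [S ::= K r K]
rKrK ⇒ rrrKrK   [K ::= r r K]
rrrKrK ⇒ rrrrrKrK   [K ::= r r K]
rrrrrKrK ⇒ rrrrrrrKrK   [K ::= r r K]
rrrrrrrKrK ⇒ rrrrrrrrrKrK   [K ::= r r K]
rrrrrrrrrKrK ⇒ rrrrrrrrrarK   [K ::= a]
rrrrrrrrrarK ⇒ rrrrrrrrrara   [K ::= a]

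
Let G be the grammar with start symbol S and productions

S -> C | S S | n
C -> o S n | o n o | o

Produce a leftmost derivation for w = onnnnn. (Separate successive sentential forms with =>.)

S => SS => SSS => CSS => oSnSS => onnSS => onnnS => onnnSS => onnnnS => onnnnn

S => SS   [S -> S S]
SS => SSS   [S -> S S]
SSS => CSS   [S -> C]
CSS => oSnSS   [C -> o S n]
oSnSS => onnSS   [S -> n]
onnSS => onnnS   [S -> n]
onnnS => onnnSS   [S -> S S]
onnnSS => onnnnS   [S -> n]
onnnnS => onnnnn   [S -> n]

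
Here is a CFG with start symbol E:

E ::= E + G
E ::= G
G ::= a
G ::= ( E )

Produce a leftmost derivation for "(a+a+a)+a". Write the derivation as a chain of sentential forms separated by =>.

E => E+G   [E ::= E + G]
E+G => G+G   [E ::= G]
G+G => (E)+G   [G ::= ( E )]
(E)+G => (E+G)+G   [E ::= E + G]
(E+G)+G => (E+G+G)+G   [E ::= E + G]
(E+G+G)+G => (G+G+G)+G   [E ::= G]
(G+G+G)+G => (a+G+G)+G   [G ::= a]
(a+G+G)+G => (a+a+G)+G   [G ::= a]
(a+a+G)+G => (a+a+a)+G   [G ::= a]
(a+a+a)+G => (a+a+a)+a   [G ::= a]

E => E+G => G+G => (E)+G => (E+G)+G => (E+G+G)+G => (G+G+G)+G => (a+G+G)+G => (a+a+G)+G => (a+a+a)+G => (a+a+a)+a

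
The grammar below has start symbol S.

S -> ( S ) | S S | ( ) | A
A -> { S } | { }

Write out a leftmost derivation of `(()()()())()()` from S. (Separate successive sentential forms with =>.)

S => SS   [S -> S S]
SS => SSS   [S -> S S]
SSS => (S)SS   [S -> ( S )]
(S)SS => (SS)SS   [S -> S S]
(SS)SS => (SSS)SS   [S -> S S]
(SSS)SS => (SSSS)SS   [S -> S S]
(SSSS)SS => (()SSS)SS   [S -> ( )]
(()SSS)SS => (()()SS)SS   [S -> ( )]
(()()SS)SS => (()()()S)SS   [S -> ( )]
(()()()S)SS => (()()()())SS   [S -> ( )]
(()()()())SS => (()()()())()S   [S -> ( )]
(()()()())()S => (()()()())()()   [S -> ( )]

S=>SS=>SSS=>(S)SS=>(SS)SS=>(SSS)SS=>(SSSS)SS=>(()SSS)SS=>(()()SS)SS=>(()()()S)SS=>(()()()())SS=>(()()()())()S=>(()()()())()()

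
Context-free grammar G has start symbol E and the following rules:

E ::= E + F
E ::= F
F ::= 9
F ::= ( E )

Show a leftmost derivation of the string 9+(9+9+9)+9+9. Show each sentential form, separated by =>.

E=>E+F=>E+F+F=>E+F+F+F=>F+F+F+F=>9+F+F+F=>9+(E)+F+F=>9+(E+F)+F+F=>9+(E+F+F)+F+F=>9+(F+F+F)+F+F=>9+(9+F+F)+F+F=>9+(9+9+F)+F+F=>9+(9+9+9)+F+F=>9+(9+9+9)+9+F=>9+(9+9+9)+9+9

E => E+F   [E ::= E + F]
E+F => E+F+F   [E ::= E + F]
E+F+F => E+F+F+F   [E ::= E + F]
E+F+F+F => F+F+F+F   [E ::= F]
F+F+F+F => 9+F+F+F   [F ::= 9]
9+F+F+F => 9+(E)+F+F   [F ::= ( E )]
9+(E)+F+F => 9+(E+F)+F+F   [E ::= E + F]
9+(E+F)+F+F => 9+(E+F+F)+F+F   [E ::= E + F]
9+(E+F+F)+F+F => 9+(F+F+F)+F+F   [E ::= F]
9+(F+F+F)+F+F => 9+(9+F+F)+F+F   [F ::= 9]
9+(9+F+F)+F+F => 9+(9+9+F)+F+F   [F ::= 9]
9+(9+9+F)+F+F => 9+(9+9+9)+F+F   [F ::= 9]
9+(9+9+9)+F+F => 9+(9+9+9)+9+F   [F ::= 9]
9+(9+9+9)+9+F => 9+(9+9+9)+9+9   [F ::= 9]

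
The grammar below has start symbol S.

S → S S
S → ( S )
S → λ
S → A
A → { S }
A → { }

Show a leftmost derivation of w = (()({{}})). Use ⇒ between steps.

S ⇒ (S) ⇒ (SS) ⇒ ((S)S) ⇒ (()S) ⇒ (()(S)) ⇒ (()(A)) ⇒ (()({S})) ⇒ (()({A})) ⇒ (()({{}}))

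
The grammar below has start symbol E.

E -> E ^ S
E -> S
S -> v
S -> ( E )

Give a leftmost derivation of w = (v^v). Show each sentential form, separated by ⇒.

E ⇒ S   [E -> S]
S ⇒ (E)   [S -> ( E )]
(E) ⇒ (E^S)   [E -> E ^ S]
(E^S) ⇒ (S^S)   [E -> S]
(S^S) ⇒ (v^S)   [S -> v]
(v^S) ⇒ (v^v)   [S -> v]

E⇒S⇒(E)⇒(E^S)⇒(S^S)⇒(v^S)⇒(v^v)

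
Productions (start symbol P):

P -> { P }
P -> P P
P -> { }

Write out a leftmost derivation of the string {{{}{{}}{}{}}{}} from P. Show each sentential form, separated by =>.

P=>{P}=>{PP}=>{{P}P}=>{{PP}P}=>{{PPP}P}=>{{{}PP}P}=>{{{}{P}P}P}=>{{{}{{}}P}P}=>{{{}{{}}PP}P}=>{{{}{{}}{}P}P}=>{{{}{{}}{}{}}P}=>{{{}{{}}{}{}}{}}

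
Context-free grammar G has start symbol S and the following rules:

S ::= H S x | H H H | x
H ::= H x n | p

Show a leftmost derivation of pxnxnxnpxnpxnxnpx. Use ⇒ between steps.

S ⇒ HSx ⇒ HxnSx ⇒ HxnxnSx ⇒ HxnxnxnSx ⇒ pxnxnxnSx ⇒ pxnxnxnHHHx ⇒ pxnxnxnHxnHHx ⇒ pxnxnxnpxnHHx ⇒ pxnxnxnpxnHxnHx ⇒ pxnxnxnpxnHxnxnHx ⇒ pxnxnxnpxnpxnxnHx ⇒ pxnxnxnpxnpxnxnpx

S ⇒ HSx   [S ::= H S x]
HSx ⇒ HxnSx   [H ::= H x n]
HxnSx ⇒ HxnxnSx   [H ::= H x n]
HxnxnSx ⇒ HxnxnxnSx   [H ::= H x n]
HxnxnxnSx ⇒ pxnxnxnSx   [H ::= p]
pxnxnxnSx ⇒ pxnxnxnHHHx   [S ::= H H H]
pxnxnxnHHHx ⇒ pxnxnxnHxnHHx   [H ::= H x n]
pxnxnxnHxnHHx ⇒ pxnxnxnpxnHHx   [H ::= p]
pxnxnxnpxnHHx ⇒ pxnxnxnpxnHxnHx   [H ::= H x n]
pxnxnxnpxnHxnHx ⇒ pxnxnxnpxnHxnxnHx   [H ::= H x n]
pxnxnxnpxnHxnxnHx ⇒ pxnxnxnpxnpxnxnHx   [H ::= p]
pxnxnxnpxnpxnxnHx ⇒ pxnxnxnpxnpxnxnpx   [H ::= p]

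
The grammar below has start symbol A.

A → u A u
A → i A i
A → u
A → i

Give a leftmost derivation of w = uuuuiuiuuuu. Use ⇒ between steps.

A ⇒ uAu ⇒ uuAuu ⇒ uuuAuuu ⇒ uuuuAuuuu ⇒ uuuuiAiuuuu ⇒ uuuuiuiuuuu

A ⇒ uAu   [A → u A u]
uAu ⇒ uuAuu   [A → u A u]
uuAuu ⇒ uuuAuuu   [A → u A u]
uuuAuuu ⇒ uuuuAuuuu   [A → u A u]
uuuuAuuuu ⇒ uuuuiAiuuuu   [A → i A i]
uuuuiAiuuuu ⇒ uuuuiuiuuuu   [A → u]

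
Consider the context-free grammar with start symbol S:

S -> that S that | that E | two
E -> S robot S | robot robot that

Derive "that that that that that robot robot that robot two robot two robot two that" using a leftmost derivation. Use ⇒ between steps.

S ⇒ that S that   [S -> that S that]
that S that ⇒ that that E that   [S -> that E]
that that E that ⇒ that that S robot S that   [E -> S robot S]
that that S robot S that ⇒ that that that E robot S that   [S -> that E]
that that that E robot S that ⇒ that that that S robot S robot S that   [E -> S robot S]
that that that S robot S robot S that ⇒ that that that that E robot S robot S that   [S -> that E]
that that that that E robot S robot S that ⇒ that that that that S robot S robot S robot S that   [E -> S robot S]
that that that that S robot S robot S robot S that ⇒ that that that that that E robot S robot S robot S that   [S -> that E]
that that that that that E robot S robot S robot S that ⇒ that that that that that robot robot that robot S robot S robot S that   [E -> robot robot that]
that that that that that robot robot that robot S robot S robot S that ⇒ that that that that that robot robot that robot two robot S robot S that   [S -> two]
that that that that that robot robot that robot two robot S robot S that ⇒ that that that that that robot robot that robot two robot two robot S that   [S -> two]
that that that that that robot robot that robot two robot two robot S that ⇒ that that that that that robot robot that robot two robot two robot two that   [S -> two]

S ⇒ that S that ⇒ that that E that ⇒ that that S robot S that ⇒ that that that E robot S that ⇒ that that that S robot S robot S that ⇒ that that that that E robot S robot S that ⇒ that that that that S robot S robot S robot S that ⇒ that that that that that E robot S robot S robot S that ⇒ that that that that that robot robot that robot S robot S robot S that ⇒ that that that that that robot robot that robot two robot S robot S that ⇒ that that that that that robot robot that robot two robot two robot S that ⇒ that that that that that robot robot that robot two robot two robot two that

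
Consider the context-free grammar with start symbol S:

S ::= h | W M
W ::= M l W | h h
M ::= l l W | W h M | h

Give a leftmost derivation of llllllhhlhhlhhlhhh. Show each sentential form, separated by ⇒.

S ⇒ WM ⇒ MlWM ⇒ llWlWM ⇒ llMlWlWM ⇒ llllWlWlWM ⇒ llllMlWlWlWM ⇒ llllllWlWlWlWM ⇒ llllllhhlWlWlWM ⇒ llllllhhlhhlWlWM ⇒ llllllhhlhhlhhlWM ⇒ llllllhhlhhlhhlhhM ⇒ llllllhhlhhlhhlhhh

S ⇒ WM   [S ::= W M]
WM ⇒ MlWM   [W ::= M l W]
MlWM ⇒ llWlWM   [M ::= l l W]
llWlWM ⇒ llMlWlWM   [W ::= M l W]
llMlWlWM ⇒ llllWlWlWM   [M ::= l l W]
llllWlWlWM ⇒ llllMlWlWlWM   [W ::= M l W]
llllMlWlWlWM ⇒ llllllWlWlWlWM   [M ::= l l W]
llllllWlWlWlWM ⇒ llllllhhlWlWlWM   [W ::= h h]
llllllhhlWlWlWM ⇒ llllllhhlhhlWlWM   [W ::= h h]
llllllhhlhhlWlWM ⇒ llllllhhlhhlhhlWM   [W ::= h h]
llllllhhlhhlhhlWM ⇒ llllllhhlhhlhhlhhM   [W ::= h h]
llllllhhlhhlhhlhhM ⇒ llllllhhlhhlhhlhhh   [M ::= h]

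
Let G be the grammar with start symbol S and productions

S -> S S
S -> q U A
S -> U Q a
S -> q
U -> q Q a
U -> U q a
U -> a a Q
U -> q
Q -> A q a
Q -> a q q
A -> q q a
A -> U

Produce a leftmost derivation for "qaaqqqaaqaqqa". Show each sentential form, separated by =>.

S => qUA => qaaQA => qaaAqaA => qaaUqaA => qaaqQaqaA => qaaqAqaaqaA => qaaqUqaaqaA => qaaqqqaaqaA => qaaqqqaaqaqqa

S => qUA   [S -> q U A]
qUA => qaaQA   [U -> a a Q]
qaaQA => qaaAqaA   [Q -> A q a]
qaaAqaA => qaaUqaA   [A -> U]
qaaUqaA => qaaqQaqaA   [U -> q Q a]
qaaqQaqaA => qaaqAqaaqaA   [Q -> A q a]
qaaqAqaaqaA => qaaqUqaaqaA   [A -> U]
qaaqUqaaqaA => qaaqqqaaqaA   [U -> q]
qaaqqqaaqaA => qaaqqqaaqaqqa   [A -> q q a]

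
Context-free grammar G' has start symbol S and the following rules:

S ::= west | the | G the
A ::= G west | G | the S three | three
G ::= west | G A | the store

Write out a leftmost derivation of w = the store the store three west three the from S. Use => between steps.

S => G the => G A the => G A A the => G A A A the => G A A A A the => the store A A A A the => the store G A A A the => the store the store A A A the => the store the store three A A the => the store the store three G A the => the store the store three west A the => the store the store three west three the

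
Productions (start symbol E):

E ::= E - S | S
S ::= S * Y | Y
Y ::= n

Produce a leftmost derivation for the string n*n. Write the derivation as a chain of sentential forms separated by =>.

E=>S=>S*Y=>Y*Y=>n*Y=>n*n

E => S   [E ::= S]
S => S*Y   [S ::= S * Y]
S*Y => Y*Y   [S ::= Y]
Y*Y => n*Y   [Y ::= n]
n*Y => n*n   [Y ::= n]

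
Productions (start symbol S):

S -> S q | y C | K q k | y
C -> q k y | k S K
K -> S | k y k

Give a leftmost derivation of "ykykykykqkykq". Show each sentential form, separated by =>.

S => Sq => yCq => ykSKq => ykSqKq => ykyCqKq => ykykSKqKq => ykykyKqKq => ykykykykqKq => ykykykykqkykq

S => Sq   [S -> S q]
Sq => yCq   [S -> y C]
yCq => ykSKq   [C -> k S K]
ykSKq => ykSqKq   [S -> S q]
ykSqKq => ykyCqKq   [S -> y C]
ykyCqKq => ykykSKqKq   [C -> k S K]
ykykSKqKq => ykykyKqKq   [S -> y]
ykykyKqKq => ykykykykqKq   [K -> k y k]
ykykykykqKq => ykykykykqkykq   [K -> k y k]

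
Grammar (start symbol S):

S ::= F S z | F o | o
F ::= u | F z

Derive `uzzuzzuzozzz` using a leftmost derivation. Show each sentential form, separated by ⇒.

S ⇒ FSz ⇒ FzSz ⇒ FzzSz ⇒ uzzSz ⇒ uzzFSzz ⇒ uzzFzSzz ⇒ uzzFzzSzz ⇒ uzzuzzSzz ⇒ uzzuzzFSzzz ⇒ uzzuzzFzSzzz ⇒ uzzuzzuzSzzz ⇒ uzzuzzuzozzz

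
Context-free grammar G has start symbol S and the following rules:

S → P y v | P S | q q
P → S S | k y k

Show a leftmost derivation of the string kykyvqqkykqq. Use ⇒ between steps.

S⇒PS⇒SSS⇒PyvSS⇒kykyvSS⇒kykyvqqS⇒kykyvqqPS⇒kykyvqqkykS⇒kykyvqqkykqq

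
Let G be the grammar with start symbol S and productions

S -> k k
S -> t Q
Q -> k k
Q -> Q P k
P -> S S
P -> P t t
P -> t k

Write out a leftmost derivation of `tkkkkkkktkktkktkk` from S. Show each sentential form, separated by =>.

S => tQ => tQPk => tQPkPk => tQPkPkPk => tQPkPkPkPk => tkkPkPkPkPk => tkkSSkPkPkPk => tkkkkSkPkPkPk => tkkkkkkkPkPkPk => tkkkkkkktkkPkPk => tkkkkkkktkktkkPk => tkkkkkkktkktkktkk

S => tQ   [S -> t Q]
tQ => tQPk   [Q -> Q P k]
tQPk => tQPkPk   [Q -> Q P k]
tQPkPk => tQPkPkPk   [Q -> Q P k]
tQPkPkPk => tQPkPkPkPk   [Q -> Q P k]
tQPkPkPkPk => tkkPkPkPkPk   [Q -> k k]
tkkPkPkPkPk => tkkSSkPkPkPk   [P -> S S]
tkkSSkPkPkPk => tkkkkSkPkPkPk   [S -> k k]
tkkkkSkPkPkPk => tkkkkkkkPkPkPk   [S -> k k]
tkkkkkkkPkPkPk => tkkkkkkktkkPkPk   [P -> t k]
tkkkkkkktkkPkPk => tkkkkkkktkktkkPk   [P -> t k]
tkkkkkkktkktkkPk => tkkkkkkktkktkktkk   [P -> t k]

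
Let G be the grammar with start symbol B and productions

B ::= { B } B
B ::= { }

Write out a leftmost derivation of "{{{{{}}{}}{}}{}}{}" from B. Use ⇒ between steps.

B ⇒ {B}B   [B ::= { B } B]
{B}B ⇒ {{B}B}B   [B ::= { B } B]
{{B}B}B ⇒ {{{B}B}B}B   [B ::= { B } B]
{{{B}B}B}B ⇒ {{{{B}B}B}B}B   [B ::= { B } B]
{{{{B}B}B}B}B ⇒ {{{{{}}B}B}B}B   [B ::= { }]
{{{{{}}B}B}B}B ⇒ {{{{{}}{}}B}B}B   [B ::= { }]
{{{{{}}{}}B}B}B ⇒ {{{{{}}{}}{}}B}B   [B ::= { }]
{{{{{}}{}}{}}B}B ⇒ {{{{{}}{}}{}}{}}B   [B ::= { }]
{{{{{}}{}}{}}{}}B ⇒ {{{{{}}{}}{}}{}}{}   [B ::= { }]

B ⇒ {B}B ⇒ {{B}B}B ⇒ {{{B}B}B}B ⇒ {{{{B}B}B}B}B ⇒ {{{{{}}B}B}B}B ⇒ {{{{{}}{}}B}B}B ⇒ {{{{{}}{}}{}}B}B ⇒ {{{{{}}{}}{}}{}}B ⇒ {{{{{}}{}}{}}{}}{}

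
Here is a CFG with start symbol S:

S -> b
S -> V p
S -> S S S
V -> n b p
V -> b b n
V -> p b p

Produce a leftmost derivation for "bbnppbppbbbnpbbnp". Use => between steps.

S=>SSS=>SSSSS=>VpSSSS=>bbnpSSSS=>bbnpVpSSS=>bbnppbppSSS=>bbnppbppbSS=>bbnppbppbVpS=>bbnppbppbbbnpS=>bbnppbppbbbnpVp=>bbnppbppbbbnpbbnp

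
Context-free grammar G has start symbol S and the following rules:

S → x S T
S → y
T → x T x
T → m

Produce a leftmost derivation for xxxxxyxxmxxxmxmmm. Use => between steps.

S => xST   [S → x S T]
xST => xxSTT   [S → x S T]
xxSTT => xxxSTTT   [S → x S T]
xxxSTTT => xxxxSTTTT   [S → x S T]
xxxxSTTTT => xxxxxSTTTTT   [S → x S T]
xxxxxSTTTTT => xxxxxyTTTTT   [S → y]
xxxxxyTTTTT => xxxxxyxTxTTTT   [T → x T x]
xxxxxyxTxTTTT => xxxxxyxxTxxTTTT   [T → x T x]
xxxxxyxxTxxTTTT => xxxxxyxxmxxTTTT   [T → m]
xxxxxyxxmxxTTTT => xxxxxyxxmxxxTxTTT   [T → x T x]
xxxxxyxxmxxxTxTTT => xxxxxyxxmxxxmxTTT   [T → m]
xxxxxyxxmxxxmxTTT => xxxxxyxxmxxxmxmTT   [T → m]
xxxxxyxxmxxxmxmTT => xxxxxyxxmxxxmxmmT   [T → m]
xxxxxyxxmxxxmxmmT => xxxxxyxxmxxxmxmmm   [T → m]

S=>xST=>xxSTT=>xxxSTTT=>xxxxSTTTT=>xxxxxSTTTTT=>xxxxxyTTTTT=>xxxxxyxTxTTTT=>xxxxxyxxTxxTTTT=>xxxxxyxxmxxTTTT=>xxxxxyxxmxxxTxTTT=>xxxxxyxxmxxxmxTTT=>xxxxxyxxmxxxmxmTT=>xxxxxyxxmxxxmxmmT=>xxxxxyxxmxxxmxmmm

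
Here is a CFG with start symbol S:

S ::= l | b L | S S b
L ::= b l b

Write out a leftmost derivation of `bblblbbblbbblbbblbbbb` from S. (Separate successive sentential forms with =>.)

S => SSb   [S ::= S S b]
SSb => SSbSb   [S ::= S S b]
SSbSb => bLSbSb   [S ::= b L]
bLSbSb => bblbSbSb   [L ::= b l b]
bblbSbSb => bblblbSb   [S ::= l]
bblblbSb => bblblbSSbb   [S ::= S S b]
bblblbSSbb => bblblbbLSbb   [S ::= b L]
bblblbbLSbb => bblblbbblbSbb   [L ::= b l b]
bblblbbblbSbb => bblblbbblbSSbbb   [S ::= S S b]
bblblbbblbSSbbb => bblblbbblbbLSbbb   [S ::= b L]
bblblbbblbbLSbbb => bblblbbblbbblbSbbb   [L ::= b l b]
bblblbbblbbblbSbbb => bblblbbblbbblbbLbbb   [S ::= b L]
bblblbbblbbblbbLbbb => bblblbbblbbblbbblbbbb   [L ::= b l b]

S => SSb => SSbSb => bLSbSb => bblbSbSb => bblblbSb => bblblbSSbb => bblblbbLSbb => bblblbbblbSbb => bblblbbblbSSbbb => bblblbbblbbLSbbb => bblblbbblbbblbSbbb => bblblbbblbbblbbLbbb => bblblbbblbbblbbblbbbb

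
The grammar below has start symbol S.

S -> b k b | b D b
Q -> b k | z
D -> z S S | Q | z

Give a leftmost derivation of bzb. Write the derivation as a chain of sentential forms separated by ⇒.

S ⇒ bDb ⇒ bQb ⇒ bzb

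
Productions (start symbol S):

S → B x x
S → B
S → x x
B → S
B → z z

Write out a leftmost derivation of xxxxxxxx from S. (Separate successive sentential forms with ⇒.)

S ⇒ Bxx   [S → B x x]
Bxx ⇒ Sxx   [B → S]
Sxx ⇒ Bxxxx   [S → B x x]
Bxxxx ⇒ Sxxxx   [B → S]
Sxxxx ⇒ Bxxxxxx   [S → B x x]
Bxxxxxx ⇒ Sxxxxxx   [B → S]
Sxxxxxx ⇒ xxxxxxxx   [S → x x]

S ⇒ Bxx ⇒ Sxx ⇒ Bxxxx ⇒ Sxxxx ⇒ Bxxxxxx ⇒ Sxxxxxx ⇒ xxxxxxxx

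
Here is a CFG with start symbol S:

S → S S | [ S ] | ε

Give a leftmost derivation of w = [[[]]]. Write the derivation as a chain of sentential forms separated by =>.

S=>SS=>SSS=>SSSS=>[S]SSS=>[[S]]SSS=>[[[S]]]SSS=>[[[]]]SSS=>[[[]]]SS=>[[[]]]S=>[[[]]]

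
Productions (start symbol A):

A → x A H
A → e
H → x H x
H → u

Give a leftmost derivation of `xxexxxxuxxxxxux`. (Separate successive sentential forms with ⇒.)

A ⇒ xAH ⇒ xxAHH ⇒ xxeHH ⇒ xxexHxH ⇒ xxexxHxxH ⇒ xxexxxHxxxH ⇒ xxexxxxHxxxxH ⇒ xxexxxxuxxxxH ⇒ xxexxxxuxxxxxHx ⇒ xxexxxxuxxxxxux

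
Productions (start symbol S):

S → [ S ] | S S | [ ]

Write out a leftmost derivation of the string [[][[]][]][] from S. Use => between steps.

S=>SS=>[S]S=>[SS]S=>[SSS]S=>[[]SS]S=>[[][S]S]S=>[[][[]]S]S=>[[][[]][]]S=>[[][[]][]][]

S => SS   [S → S S]
SS => [S]S   [S → [ S ]]
[S]S => [SS]S   [S → S S]
[SS]S => [SSS]S   [S → S S]
[SSS]S => [[]SS]S   [S → [ ]]
[[]SS]S => [[][S]S]S   [S → [ S ]]
[[][S]S]S => [[][[]]S]S   [S → [ ]]
[[][[]]S]S => [[][[]][]]S   [S → [ ]]
[[][[]][]]S => [[][[]][]][]   [S → [ ]]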